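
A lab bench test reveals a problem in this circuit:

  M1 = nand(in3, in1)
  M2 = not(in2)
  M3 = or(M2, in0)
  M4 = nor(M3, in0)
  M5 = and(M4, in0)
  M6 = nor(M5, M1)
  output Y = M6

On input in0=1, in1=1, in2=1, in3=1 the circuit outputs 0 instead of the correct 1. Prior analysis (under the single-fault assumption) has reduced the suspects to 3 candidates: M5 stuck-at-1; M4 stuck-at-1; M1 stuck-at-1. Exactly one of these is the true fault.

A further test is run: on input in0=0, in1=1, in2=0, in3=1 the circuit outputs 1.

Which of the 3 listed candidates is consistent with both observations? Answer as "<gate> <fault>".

Evaluate each candidate on input in0=0, in1=1, in2=0, in3=1:
  M5 stuck-at-1: M1=0, M2=1, M3=1, M4=0, M5=1 [stuck-at-1], M6=0 → 0 — eliminated
  M4 stuck-at-1: M1=0, M2=1, M3=1, M4=1 [stuck-at-1], M5=0, M6=1 → 1 — matches
  M1 stuck-at-1: M1=1 [stuck-at-1], M2=1, M3=1, M4=0, M5=0, M6=0 → 0 — eliminated
Only M4 stuck-at-1 reproduces the observed 1.

M4 stuck-at-1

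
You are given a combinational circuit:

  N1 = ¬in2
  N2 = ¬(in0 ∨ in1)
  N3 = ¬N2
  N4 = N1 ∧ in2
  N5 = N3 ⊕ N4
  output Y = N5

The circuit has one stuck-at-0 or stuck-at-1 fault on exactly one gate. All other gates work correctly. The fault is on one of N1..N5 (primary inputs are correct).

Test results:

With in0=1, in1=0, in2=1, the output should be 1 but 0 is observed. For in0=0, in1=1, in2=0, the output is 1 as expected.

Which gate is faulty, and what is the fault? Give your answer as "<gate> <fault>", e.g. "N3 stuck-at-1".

Fault-free values for test 1 (in0=1, in1=0, in2=1): N1=0, N2=0, N3=1, N4=0, N5=1, giving Y=1. Observed 0.
Test 1: faults giving observed 0 are {N1 stuck-at-1, N2 stuck-at-1, N3 stuck-at-0, N4 stuck-at-1, N5 stuck-at-0}.
Test 2 (in0=0, in1=1, in2=0): fault-free N1=1, N2=0, N3=1, N4=0, N5=1 → 1; observed 1. Eliminates N2 stuck-at-1, N3 stuck-at-0, N4 stuck-at-1, N5 stuck-at-0.
Only N1 stuck-at-1 is consistent with every test.

N1 stuck-at-1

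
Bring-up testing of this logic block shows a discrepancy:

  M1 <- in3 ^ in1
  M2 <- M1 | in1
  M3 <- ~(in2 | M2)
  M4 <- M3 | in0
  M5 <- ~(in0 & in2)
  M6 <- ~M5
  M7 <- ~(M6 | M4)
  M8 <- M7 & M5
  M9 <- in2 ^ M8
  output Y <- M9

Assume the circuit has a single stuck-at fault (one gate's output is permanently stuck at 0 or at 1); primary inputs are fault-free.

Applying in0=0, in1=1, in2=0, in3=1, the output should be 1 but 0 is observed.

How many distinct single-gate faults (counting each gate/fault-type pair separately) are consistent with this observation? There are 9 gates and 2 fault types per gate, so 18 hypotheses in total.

Fault-free: M1=0, M2=1, M3=0, M4=0, M5=1, M6=0, M7=1, M8=1, M9=1 → 1. Observed 0.
  M1: none of the 2 fault types match ✗
  M2: stuck-at-0 ✓; others ✗
  M3: stuck-at-1 ✓; others ✗
  M4: stuck-at-1 ✓; others ✗
  M5: stuck-at-0 ✓; others ✗
  M6: stuck-at-1 ✓; others ✗
  M7: stuck-at-0 ✓; others ✗
  M8: stuck-at-0 ✓; others ✗
  M9: stuck-at-0 ✓; others ✗
Consistent faults: {M2 stuck-at-0, M3 stuck-at-1, M4 stuck-at-1, M5 stuck-at-0, M6 stuck-at-1, M7 stuck-at-0, M8 stuck-at-0, M9 stuck-at-0} — 8 in all.

8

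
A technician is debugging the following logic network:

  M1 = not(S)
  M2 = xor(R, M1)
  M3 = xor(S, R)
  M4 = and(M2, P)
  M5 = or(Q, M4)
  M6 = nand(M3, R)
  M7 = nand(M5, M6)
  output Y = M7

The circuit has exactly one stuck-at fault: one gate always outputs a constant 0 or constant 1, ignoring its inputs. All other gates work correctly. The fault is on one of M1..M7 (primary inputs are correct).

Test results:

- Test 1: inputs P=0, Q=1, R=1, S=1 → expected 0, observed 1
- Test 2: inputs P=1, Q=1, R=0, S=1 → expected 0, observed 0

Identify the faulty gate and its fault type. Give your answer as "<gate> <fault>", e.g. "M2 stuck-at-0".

Fault-free values for test 1 (P=0, Q=1, R=1, S=1): M1=0, M2=1, M3=0, M4=0, M5=1, M6=1, M7=0, giving Y=0. Observed 1.
Test 1: faults giving observed 1 are {M3 stuck-at-1, M5 stuck-at-0, M6 stuck-at-0, M7 stuck-at-1}.
Test 2 (P=1, Q=1, R=0, S=1): fault-free M1=0, M2=0, M3=1, M4=0, M5=1, M6=1, M7=0 → 0; observed 0. Eliminates M5 stuck-at-0, M6 stuck-at-0, M7 stuck-at-1.
Only M3 stuck-at-1 is consistent with every test.

M3 stuck-at-1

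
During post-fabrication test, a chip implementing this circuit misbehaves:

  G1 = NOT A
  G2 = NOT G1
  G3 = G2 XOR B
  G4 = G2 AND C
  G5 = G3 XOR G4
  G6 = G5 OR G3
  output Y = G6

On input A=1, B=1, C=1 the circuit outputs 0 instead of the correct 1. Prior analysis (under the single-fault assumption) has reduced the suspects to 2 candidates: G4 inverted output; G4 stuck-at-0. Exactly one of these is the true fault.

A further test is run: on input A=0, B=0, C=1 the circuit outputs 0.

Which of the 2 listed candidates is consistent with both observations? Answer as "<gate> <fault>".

G4 stuck-at-0

Evaluate each candidate on input A=0, B=0, C=1:
  G4 inverted output: G1=1, G2=0, G3=0, G4=1 [inverted output], G5=1, G6=1 → 1 — eliminated
  G4 stuck-at-0: G1=1, G2=0, G3=0, G4=0 [stuck-at-0], G5=0, G6=0 → 0 — matches
Only G4 stuck-at-0 reproduces the observed 0.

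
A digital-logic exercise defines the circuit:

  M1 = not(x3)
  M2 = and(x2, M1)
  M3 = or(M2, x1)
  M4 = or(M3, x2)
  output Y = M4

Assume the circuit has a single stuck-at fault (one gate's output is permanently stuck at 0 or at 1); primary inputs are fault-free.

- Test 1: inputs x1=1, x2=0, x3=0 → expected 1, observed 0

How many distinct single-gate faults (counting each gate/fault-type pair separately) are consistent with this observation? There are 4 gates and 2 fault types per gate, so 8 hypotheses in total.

Fault-free: M1=1, M2=0, M3=1, M4=1 → 1. Observed 0.
  M1 stuck-at-0: output 1 ✗
  M1 stuck-at-1: output 1 ✗
  M2 stuck-at-0: output 1 ✗
  M2 stuck-at-1: output 1 ✗
  M3 stuck-at-0: output 0 ✓
  M3 stuck-at-1: output 1 ✗
  M4 stuck-at-0: output 0 ✓
  M4 stuck-at-1: output 1 ✗
Consistent faults: {M3 stuck-at-0, M4 stuck-at-0} — 2 in all.

2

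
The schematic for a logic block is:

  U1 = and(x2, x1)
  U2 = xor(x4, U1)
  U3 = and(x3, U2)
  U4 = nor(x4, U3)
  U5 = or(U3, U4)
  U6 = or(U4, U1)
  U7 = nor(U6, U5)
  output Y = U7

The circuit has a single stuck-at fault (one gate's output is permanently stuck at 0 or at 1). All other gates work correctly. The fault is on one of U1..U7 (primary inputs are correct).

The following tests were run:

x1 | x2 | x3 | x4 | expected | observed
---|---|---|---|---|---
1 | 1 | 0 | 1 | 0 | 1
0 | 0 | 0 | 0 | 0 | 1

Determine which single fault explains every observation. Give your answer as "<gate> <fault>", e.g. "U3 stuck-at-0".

U7 stuck-at-1

Fault-free values for test 1 (x1=1, x2=1, x3=0, x4=1): U1=1, U2=0, U3=0, U4=0, U5=0, U6=1, U7=0, giving Y=0. Observed 1.
Test 1: faults giving observed 1 are {U1 stuck-at-0, U6 stuck-at-0, U7 stuck-at-1}.
Test 2 (x1=0, x2=0, x3=0, x4=0): fault-free U1=0, U2=0, U3=0, U4=1, U5=1, U6=1, U7=0 → 0; observed 1. Eliminates U1 stuck-at-0, U6 stuck-at-0.
Only U7 stuck-at-1 is consistent with every test.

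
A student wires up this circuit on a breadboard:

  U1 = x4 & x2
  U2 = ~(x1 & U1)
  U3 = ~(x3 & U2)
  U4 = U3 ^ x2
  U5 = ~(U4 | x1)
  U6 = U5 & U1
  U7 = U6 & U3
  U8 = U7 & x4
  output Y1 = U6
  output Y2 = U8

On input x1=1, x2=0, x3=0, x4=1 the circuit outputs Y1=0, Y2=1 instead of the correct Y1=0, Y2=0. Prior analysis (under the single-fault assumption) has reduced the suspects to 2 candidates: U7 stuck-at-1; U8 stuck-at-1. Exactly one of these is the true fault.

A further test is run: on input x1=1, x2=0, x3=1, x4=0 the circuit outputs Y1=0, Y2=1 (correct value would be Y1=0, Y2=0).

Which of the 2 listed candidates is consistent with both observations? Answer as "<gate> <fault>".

U8 stuck-at-1

Evaluate each candidate on input x1=1, x2=0, x3=1, x4=0:
  U7 stuck-at-1: U1=0, U2=1, U3=0, U4=0, U5=0, U6=0, U7=1 [stuck-at-1], U8=0 → Y1=0, Y2=0 — eliminated
  U8 stuck-at-1: U1=0, U2=1, U3=0, U4=0, U5=0, U6=0, U7=0, U8=1 [stuck-at-1] → Y1=0, Y2=1 — matches
Only U8 stuck-at-1 reproduces the observed Y1=0, Y2=1.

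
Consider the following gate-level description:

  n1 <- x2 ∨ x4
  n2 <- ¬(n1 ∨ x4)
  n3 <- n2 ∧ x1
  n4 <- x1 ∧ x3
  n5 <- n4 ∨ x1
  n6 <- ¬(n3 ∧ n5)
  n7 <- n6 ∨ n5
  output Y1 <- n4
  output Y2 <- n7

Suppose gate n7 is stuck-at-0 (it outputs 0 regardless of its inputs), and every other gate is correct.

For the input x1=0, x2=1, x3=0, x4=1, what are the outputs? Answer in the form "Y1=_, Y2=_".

Y1=0, Y2=0

Propagate with n7 forced: n1=1, n2=0, n3=0, n4=0, n5=0, n6=1, n7=0 [stuck-at-0].
So the outputs are Y1=0, Y2=0. (Without the fault they would be Y1=0, Y2=1.)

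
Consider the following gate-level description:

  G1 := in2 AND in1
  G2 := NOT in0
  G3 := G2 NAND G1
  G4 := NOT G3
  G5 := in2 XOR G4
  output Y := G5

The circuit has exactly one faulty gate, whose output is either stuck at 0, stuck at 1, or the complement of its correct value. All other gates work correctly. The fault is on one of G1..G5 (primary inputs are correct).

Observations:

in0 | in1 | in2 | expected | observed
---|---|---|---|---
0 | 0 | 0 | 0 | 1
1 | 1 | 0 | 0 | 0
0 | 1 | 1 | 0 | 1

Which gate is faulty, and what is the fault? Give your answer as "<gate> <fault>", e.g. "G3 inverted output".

G1 inverted output

Fault-free values for test 1 (in0=0, in1=0, in2=0): G1=0, G2=1, G3=1, G4=0, G5=0, giving Y=0. Observed 1.
Test 1: faults giving observed 1 are {G1 stuck-at-1, G1 inverted output, G3 stuck-at-0, G3 inverted output, G4 stuck-at-1, G4 inverted output, G5 stuck-at-1, G5 inverted output}.
Test 2 (in0=1, in1=1, in2=0): fault-free G1=0, G2=0, G3=1, G4=0, G5=0 → 0; observed 0. Eliminates G3 stuck-at-0, G3 inverted output, G4 stuck-at-1, G4 inverted output, G5 stuck-at-1, G5 inverted output.
Test 3 (in0=0, in1=1, in2=1): fault-free G1=1, G2=1, G3=0, G4=1, G5=0 → 0; observed 1. Eliminates G1 stuck-at-1.
Only G1 inverted output is consistent with every test.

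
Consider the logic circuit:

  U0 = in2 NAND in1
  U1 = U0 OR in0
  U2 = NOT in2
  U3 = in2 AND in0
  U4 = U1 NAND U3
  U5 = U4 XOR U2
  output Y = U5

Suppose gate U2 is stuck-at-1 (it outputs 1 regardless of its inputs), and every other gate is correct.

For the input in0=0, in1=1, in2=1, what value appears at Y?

0

Propagate with U2 forced: U0=0, U1=0, U2=1 [stuck-at-1], U3=0, U4=1, U5=0.
So Y = 0. (Without the fault it would be 1.)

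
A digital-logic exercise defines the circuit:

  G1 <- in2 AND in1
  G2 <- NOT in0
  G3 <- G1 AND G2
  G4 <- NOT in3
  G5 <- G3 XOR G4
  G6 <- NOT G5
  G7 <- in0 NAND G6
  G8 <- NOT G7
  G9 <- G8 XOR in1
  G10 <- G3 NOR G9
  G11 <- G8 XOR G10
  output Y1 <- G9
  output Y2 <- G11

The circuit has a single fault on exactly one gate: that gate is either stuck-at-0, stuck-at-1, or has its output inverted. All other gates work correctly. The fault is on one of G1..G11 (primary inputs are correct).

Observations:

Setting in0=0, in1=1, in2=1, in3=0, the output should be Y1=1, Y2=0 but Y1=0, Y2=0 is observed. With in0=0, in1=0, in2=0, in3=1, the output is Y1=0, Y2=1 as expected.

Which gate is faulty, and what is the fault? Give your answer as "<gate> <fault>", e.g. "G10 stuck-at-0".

Fault-free values for test 1 (in0=0, in1=1, in2=1, in3=0): G1=1, G2=1, G3=1, G4=1, G5=0, G6=1, G7=1, G8=0, G9=1, G10=0, G11=0, giving Y1=1, Y2=0. Observed Y1=0, Y2=0.
Test 1: faults giving observed Y1=0, Y2=0 are {G9 stuck-at-0, G9 inverted output}.
Test 2 (in0=0, in1=0, in2=0, in3=1): fault-free G1=0, G2=1, G3=0, G4=0, G5=0, G6=1, G7=1, G8=0, G9=0, G10=1, G11=1 → Y1=0, Y2=1; observed Y1=0, Y2=1. Eliminates G9 inverted output.
Only G9 stuck-at-0 is consistent with every test.

G9 stuck-at-0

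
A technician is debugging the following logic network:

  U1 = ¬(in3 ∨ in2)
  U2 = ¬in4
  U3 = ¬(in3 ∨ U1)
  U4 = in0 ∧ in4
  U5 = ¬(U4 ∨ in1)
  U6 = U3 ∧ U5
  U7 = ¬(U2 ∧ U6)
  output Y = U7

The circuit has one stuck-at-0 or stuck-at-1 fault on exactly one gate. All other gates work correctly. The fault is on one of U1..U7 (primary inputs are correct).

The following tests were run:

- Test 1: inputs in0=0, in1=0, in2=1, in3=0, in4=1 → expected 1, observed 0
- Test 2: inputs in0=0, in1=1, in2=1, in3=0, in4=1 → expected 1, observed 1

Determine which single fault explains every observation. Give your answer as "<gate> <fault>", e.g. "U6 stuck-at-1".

U2 stuck-at-1

Fault-free values for test 1 (in0=0, in1=0, in2=1, in3=0, in4=1): U1=0, U2=0, U3=1, U4=0, U5=1, U6=1, U7=1, giving Y=1. Observed 0.
Test 1: faults giving observed 0 are {U2 stuck-at-1, U7 stuck-at-0}.
Test 2 (in0=0, in1=1, in2=1, in3=0, in4=1): fault-free U1=0, U2=0, U3=1, U4=0, U5=0, U6=0, U7=1 → 1; observed 1. Eliminates U7 stuck-at-0.
Only U2 stuck-at-1 is consistent with every test.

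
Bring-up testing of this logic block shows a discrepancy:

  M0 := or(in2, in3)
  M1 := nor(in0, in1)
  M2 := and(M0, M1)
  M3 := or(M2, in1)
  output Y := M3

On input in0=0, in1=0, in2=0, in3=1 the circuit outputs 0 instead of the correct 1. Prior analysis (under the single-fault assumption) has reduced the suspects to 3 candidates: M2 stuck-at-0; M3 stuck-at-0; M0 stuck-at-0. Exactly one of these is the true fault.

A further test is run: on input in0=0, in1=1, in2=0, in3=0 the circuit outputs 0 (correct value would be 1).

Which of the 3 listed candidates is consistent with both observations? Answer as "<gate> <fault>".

M3 stuck-at-0

Evaluate each candidate on input in0=0, in1=1, in2=0, in3=0:
  M2 stuck-at-0: M0=0, M1=0, M2=0 [stuck-at-0], M3=1 → 1 — eliminated
  M3 stuck-at-0: M0=0, M1=0, M2=0, M3=0 [stuck-at-0] → 0 — matches
  M0 stuck-at-0: M0=0 [stuck-at-0], M1=0, M2=0, M3=1 → 1 — eliminated
Only M3 stuck-at-0 reproduces the observed 0.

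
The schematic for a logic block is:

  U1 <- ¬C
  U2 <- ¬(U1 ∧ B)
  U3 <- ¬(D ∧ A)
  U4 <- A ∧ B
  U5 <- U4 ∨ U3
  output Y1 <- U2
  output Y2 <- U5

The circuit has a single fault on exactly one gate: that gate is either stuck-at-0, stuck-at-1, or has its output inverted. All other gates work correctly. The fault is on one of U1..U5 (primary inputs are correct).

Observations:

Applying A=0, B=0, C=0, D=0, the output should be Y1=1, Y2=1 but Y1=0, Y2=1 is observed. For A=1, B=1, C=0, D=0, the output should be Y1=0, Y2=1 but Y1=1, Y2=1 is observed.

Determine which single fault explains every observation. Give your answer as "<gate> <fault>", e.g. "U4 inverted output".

Fault-free values for test 1 (A=0, B=0, C=0, D=0): U1=1, U2=1, U3=1, U4=0, U5=1, giving Y1=1, Y2=1. Observed Y1=0, Y2=1.
Test 1: faults giving observed Y1=0, Y2=1 are {U2 stuck-at-0, U2 inverted output}.
Test 2 (A=1, B=1, C=0, D=0): fault-free U1=1, U2=0, U3=1, U4=1, U5=1 → Y1=0, Y2=1; observed Y1=1, Y2=1. Eliminates U2 stuck-at-0.
Only U2 inverted output is consistent with every test.

U2 inverted output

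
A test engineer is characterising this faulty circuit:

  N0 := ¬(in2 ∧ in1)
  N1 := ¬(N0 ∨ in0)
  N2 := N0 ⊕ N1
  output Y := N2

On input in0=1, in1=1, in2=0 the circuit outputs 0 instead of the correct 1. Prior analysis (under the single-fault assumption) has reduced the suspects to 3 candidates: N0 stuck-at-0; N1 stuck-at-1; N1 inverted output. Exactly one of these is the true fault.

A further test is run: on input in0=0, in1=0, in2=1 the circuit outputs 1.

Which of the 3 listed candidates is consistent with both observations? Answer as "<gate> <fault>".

N0 stuck-at-0

Evaluate each candidate on input in0=0, in1=0, in2=1:
  N0 stuck-at-0: N0=0 [stuck-at-0], N1=1, N2=1 → 1 — matches
  N1 stuck-at-1: N0=1, N1=1 [stuck-at-1], N2=0 → 0 — eliminated
  N1 inverted output: N0=1, N1=1 [inverted output], N2=0 → 0 — eliminated
Only N0 stuck-at-0 reproduces the observed 1.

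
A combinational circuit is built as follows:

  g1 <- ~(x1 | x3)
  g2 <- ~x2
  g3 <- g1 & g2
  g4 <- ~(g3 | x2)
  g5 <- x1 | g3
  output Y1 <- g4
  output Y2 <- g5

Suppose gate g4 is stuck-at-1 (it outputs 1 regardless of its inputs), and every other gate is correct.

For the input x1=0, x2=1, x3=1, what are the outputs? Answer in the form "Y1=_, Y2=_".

Y1=1, Y2=0

Propagate with g4 forced: g1=0, g2=0, g3=0, g4=1 [stuck-at-1], g5=0.
So the outputs are Y1=1, Y2=0. (Without the fault they would be Y1=0, Y2=0.)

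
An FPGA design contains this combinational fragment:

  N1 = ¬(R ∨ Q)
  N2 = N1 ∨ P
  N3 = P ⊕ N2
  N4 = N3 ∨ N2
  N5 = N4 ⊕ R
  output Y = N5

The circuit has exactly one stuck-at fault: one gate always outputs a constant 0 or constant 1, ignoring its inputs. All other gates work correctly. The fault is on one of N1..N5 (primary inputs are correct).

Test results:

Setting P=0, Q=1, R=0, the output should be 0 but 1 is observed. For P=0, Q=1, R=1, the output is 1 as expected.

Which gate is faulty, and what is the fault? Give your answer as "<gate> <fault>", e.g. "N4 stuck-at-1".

N5 stuck-at-1

Fault-free values for test 1 (P=0, Q=1, R=0): N1=0, N2=0, N3=0, N4=0, N5=0, giving Y=0. Observed 1.
Test 1: faults giving observed 1 are {N1 stuck-at-1, N2 stuck-at-1, N3 stuck-at-1, N4 stuck-at-1, N5 stuck-at-1}.
Test 2 (P=0, Q=1, R=1): fault-free N1=0, N2=0, N3=0, N4=0, N5=1 → 1; observed 1. Eliminates N1 stuck-at-1, N2 stuck-at-1, N3 stuck-at-1, N4 stuck-at-1.
Only N5 stuck-at-1 is consistent with every test.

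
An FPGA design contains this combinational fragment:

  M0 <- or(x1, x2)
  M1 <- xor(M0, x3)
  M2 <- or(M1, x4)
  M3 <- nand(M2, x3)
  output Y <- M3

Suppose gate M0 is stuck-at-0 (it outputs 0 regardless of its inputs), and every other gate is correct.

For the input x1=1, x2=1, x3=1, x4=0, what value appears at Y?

0

Propagate with M0 forced: M0=0 [stuck-at-0], M1=1, M2=1, M3=0.
So Y = 0. (Without the fault it would be 1.)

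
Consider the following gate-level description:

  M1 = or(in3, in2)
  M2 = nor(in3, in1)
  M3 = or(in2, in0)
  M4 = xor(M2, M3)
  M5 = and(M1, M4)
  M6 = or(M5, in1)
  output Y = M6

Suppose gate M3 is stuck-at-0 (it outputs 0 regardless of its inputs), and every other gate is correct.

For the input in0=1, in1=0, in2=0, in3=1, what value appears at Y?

Propagate with M3 forced: M1=1, M2=0, M3=0 [stuck-at-0], M4=0, M5=0, M6=0.
So Y = 0. (Without the fault it would be 1.)

0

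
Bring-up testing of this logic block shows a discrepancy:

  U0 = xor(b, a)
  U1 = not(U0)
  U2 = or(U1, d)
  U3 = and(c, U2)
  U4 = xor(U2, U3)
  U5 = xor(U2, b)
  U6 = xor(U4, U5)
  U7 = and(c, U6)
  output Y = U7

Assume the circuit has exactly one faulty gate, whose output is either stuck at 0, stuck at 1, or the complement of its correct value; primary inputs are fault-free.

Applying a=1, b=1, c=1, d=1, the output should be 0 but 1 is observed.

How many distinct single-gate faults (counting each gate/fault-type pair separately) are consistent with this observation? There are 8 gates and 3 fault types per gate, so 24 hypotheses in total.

12

Fault-free: U0=0, U1=1, U2=1, U3=1, U4=0, U5=0, U6=0, U7=0 → 0. Observed 1.
  U0: none of the 3 fault types match ✗
  U1: none of the 3 fault types match ✗
  U2: stuck-at-0, inverted output ✓; others ✗
  U3: stuck-at-0, inverted output ✓; others ✗
  U4: stuck-at-1, inverted output ✓; others ✗
  U5: stuck-at-1, inverted output ✓; others ✗
  U6: stuck-at-1, inverted output ✓; others ✗
  U7: stuck-at-1, inverted output ✓; others ✗
Consistent faults: {U2 stuck-at-0, U2 inverted output, U3 stuck-at-0, U3 inverted output, U4 stuck-at-1, U4 inverted output, U5 stuck-at-1, U5 inverted output, U6 stuck-at-1, U6 inverted output, U7 stuck-at-1, U7 inverted output} — 12 in all.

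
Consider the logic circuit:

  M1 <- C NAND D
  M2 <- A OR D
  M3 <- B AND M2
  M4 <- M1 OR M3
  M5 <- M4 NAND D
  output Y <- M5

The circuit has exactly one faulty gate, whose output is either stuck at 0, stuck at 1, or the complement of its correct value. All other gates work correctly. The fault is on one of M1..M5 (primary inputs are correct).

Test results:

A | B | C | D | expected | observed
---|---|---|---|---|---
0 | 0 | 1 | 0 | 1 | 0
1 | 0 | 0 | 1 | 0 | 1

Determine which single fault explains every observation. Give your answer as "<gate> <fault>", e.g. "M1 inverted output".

Fault-free values for test 1 (A=0, B=0, C=1, D=0): M1=1, M2=0, M3=0, M4=1, M5=1, giving Y=1. Observed 0.
Test 1: faults giving observed 0 are {M5 stuck-at-0, M5 inverted output}.
Test 2 (A=1, B=0, C=0, D=1): fault-free M1=1, M2=1, M3=0, M4=1, M5=0 → 0; observed 1. Eliminates M5 stuck-at-0.
Only M5 inverted output is consistent with every test.

M5 inverted output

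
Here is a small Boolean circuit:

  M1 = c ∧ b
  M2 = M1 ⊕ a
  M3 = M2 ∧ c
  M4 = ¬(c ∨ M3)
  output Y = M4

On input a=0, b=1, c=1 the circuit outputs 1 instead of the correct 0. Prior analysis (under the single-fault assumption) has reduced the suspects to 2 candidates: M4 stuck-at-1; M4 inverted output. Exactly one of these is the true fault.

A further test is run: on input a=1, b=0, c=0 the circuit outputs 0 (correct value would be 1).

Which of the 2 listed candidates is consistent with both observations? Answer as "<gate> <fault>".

Evaluate each candidate on input a=1, b=0, c=0:
  M4 stuck-at-1: M1=0, M2=1, M3=0, M4=1 [stuck-at-1] → 1 — eliminated
  M4 inverted output: M1=0, M2=1, M3=0, M4=0 [inverted output] → 0 — matches
Only M4 inverted output reproduces the observed 0.

M4 inverted output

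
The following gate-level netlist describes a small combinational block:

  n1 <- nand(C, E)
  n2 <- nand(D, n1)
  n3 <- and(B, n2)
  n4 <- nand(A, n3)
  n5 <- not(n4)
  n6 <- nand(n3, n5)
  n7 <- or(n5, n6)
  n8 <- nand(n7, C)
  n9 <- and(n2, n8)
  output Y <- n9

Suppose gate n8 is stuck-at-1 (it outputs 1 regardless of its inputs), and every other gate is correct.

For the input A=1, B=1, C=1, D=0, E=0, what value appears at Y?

Propagate with n8 forced: n1=1, n2=1, n3=1, n4=0, n5=1, n6=0, n7=1, n8=1 [stuck-at-1], n9=1.
So Y = 1. (Without the fault it would be 0.)

1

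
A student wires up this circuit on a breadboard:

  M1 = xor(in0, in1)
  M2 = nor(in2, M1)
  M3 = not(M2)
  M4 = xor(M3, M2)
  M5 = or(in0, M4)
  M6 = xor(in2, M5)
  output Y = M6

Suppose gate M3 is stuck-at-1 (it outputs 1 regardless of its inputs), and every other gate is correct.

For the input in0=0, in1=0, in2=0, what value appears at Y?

0

Propagate with M3 forced: M1=0, M2=1, M3=1 [stuck-at-1], M4=0, M5=0, M6=0.
So Y = 0. (Without the fault it would be 1.)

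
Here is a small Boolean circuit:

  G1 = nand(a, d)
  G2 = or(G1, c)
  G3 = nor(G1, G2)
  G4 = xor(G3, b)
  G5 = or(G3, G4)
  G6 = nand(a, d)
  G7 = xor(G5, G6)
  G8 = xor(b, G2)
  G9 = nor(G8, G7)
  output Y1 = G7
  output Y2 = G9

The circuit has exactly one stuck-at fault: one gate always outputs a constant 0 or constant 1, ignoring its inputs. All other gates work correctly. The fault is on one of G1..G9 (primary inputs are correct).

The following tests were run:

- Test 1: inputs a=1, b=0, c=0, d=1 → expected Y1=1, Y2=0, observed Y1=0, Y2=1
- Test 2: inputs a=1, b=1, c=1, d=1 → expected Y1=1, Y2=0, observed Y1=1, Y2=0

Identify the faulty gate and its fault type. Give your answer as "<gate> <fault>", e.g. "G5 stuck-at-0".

Fault-free values for test 1 (a=1, b=0, c=0, d=1): G1=0, G2=0, G3=1, G4=1, G5=1, G6=0, G7=1, G8=0, G9=0, giving Y1=1, Y2=0. Observed Y1=0, Y2=1.
Test 1: faults giving observed Y1=0, Y2=1 are {G3 stuck-at-0, G5 stuck-at-0, G6 stuck-at-1, G7 stuck-at-0}.
Test 2 (a=1, b=1, c=1, d=1): fault-free G1=0, G2=1, G3=0, G4=1, G5=1, G6=0, G7=1, G8=0, G9=0 → Y1=1, Y2=0; observed Y1=1, Y2=0. Eliminates G5 stuck-at-0, G6 stuck-at-1, G7 stuck-at-0.
Only G3 stuck-at-0 is consistent with every test.

G3 stuck-at-0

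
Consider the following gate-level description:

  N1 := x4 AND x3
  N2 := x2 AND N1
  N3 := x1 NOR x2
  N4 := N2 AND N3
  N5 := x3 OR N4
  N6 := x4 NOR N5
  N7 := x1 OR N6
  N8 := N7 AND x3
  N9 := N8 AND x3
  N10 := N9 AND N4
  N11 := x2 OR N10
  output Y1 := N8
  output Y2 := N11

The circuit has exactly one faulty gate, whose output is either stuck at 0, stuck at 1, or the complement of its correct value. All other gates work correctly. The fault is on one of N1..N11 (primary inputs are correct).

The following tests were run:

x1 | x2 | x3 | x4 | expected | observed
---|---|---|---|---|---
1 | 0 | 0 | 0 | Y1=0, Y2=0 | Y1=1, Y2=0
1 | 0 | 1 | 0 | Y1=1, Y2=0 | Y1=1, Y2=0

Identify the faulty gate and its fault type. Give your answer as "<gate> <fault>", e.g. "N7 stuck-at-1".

Fault-free values for test 1 (x1=1, x2=0, x3=0, x4=0): N1=0, N2=0, N3=0, N4=0, N5=0, N6=1, N7=1, N8=0, N9=0, N10=0, N11=0, giving Y1=0, Y2=0. Observed Y1=1, Y2=0.
Test 1: faults giving observed Y1=1, Y2=0 are {N8 stuck-at-1, N8 inverted output}.
Test 2 (x1=1, x2=0, x3=1, x4=0): fault-free N1=0, N2=0, N3=0, N4=0, N5=1, N6=0, N7=1, N8=1, N9=1, N10=0, N11=0 → Y1=1, Y2=0; observed Y1=1, Y2=0. Eliminates N8 inverted output.
Only N8 stuck-at-1 is consistent with every test.

N8 stuck-at-1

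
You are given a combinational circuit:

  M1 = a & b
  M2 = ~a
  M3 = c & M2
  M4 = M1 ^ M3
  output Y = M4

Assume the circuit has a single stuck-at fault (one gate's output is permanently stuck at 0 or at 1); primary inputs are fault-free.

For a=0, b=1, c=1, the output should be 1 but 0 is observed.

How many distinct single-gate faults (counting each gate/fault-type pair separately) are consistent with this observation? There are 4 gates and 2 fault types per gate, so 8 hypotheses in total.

4

Fault-free: M1=0, M2=1, M3=1, M4=1 → 1. Observed 0.
  M1 stuck-at-0: output 1 ✗
  M1 stuck-at-1: output 0 ✓
  M2 stuck-at-0: output 0 ✓
  M2 stuck-at-1: output 1 ✗
  M3 stuck-at-0: output 0 ✓
  M3 stuck-at-1: output 1 ✗
  M4 stuck-at-0: output 0 ✓
  M4 stuck-at-1: output 1 ✗
Consistent faults: {M1 stuck-at-1, M2 stuck-at-0, M3 stuck-at-0, M4 stuck-at-0} — 4 in all.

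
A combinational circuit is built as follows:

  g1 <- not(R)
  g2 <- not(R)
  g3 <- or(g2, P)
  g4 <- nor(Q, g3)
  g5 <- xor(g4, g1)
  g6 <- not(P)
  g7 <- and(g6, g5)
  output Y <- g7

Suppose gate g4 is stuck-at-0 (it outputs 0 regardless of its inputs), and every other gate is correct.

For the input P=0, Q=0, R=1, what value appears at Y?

0

Propagate with g4 forced: g1=0, g2=0, g3=0, g4=0 [stuck-at-0], g5=0, g6=1, g7=0.
So Y = 0. (Without the fault it would be 1.)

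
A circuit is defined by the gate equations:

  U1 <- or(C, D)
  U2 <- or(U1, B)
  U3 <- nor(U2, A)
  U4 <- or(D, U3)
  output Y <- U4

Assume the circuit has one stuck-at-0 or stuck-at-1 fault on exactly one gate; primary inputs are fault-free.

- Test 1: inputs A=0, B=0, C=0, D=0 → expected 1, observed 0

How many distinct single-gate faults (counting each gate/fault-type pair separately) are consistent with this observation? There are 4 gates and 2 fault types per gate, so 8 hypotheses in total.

Fault-free: U1=0, U2=0, U3=1, U4=1 → 1. Observed 0.
  U1 stuck-at-0: output 1 ✗
  U1 stuck-at-1: output 0 ✓
  U2 stuck-at-0: output 1 ✗
  U2 stuck-at-1: output 0 ✓
  U3 stuck-at-0: output 0 ✓
  U3 stuck-at-1: output 1 ✗
  U4 stuck-at-0: output 0 ✓
  U4 stuck-at-1: output 1 ✗
Consistent faults: {U1 stuck-at-1, U2 stuck-at-1, U3 stuck-at-0, U4 stuck-at-0} — 4 in all.

4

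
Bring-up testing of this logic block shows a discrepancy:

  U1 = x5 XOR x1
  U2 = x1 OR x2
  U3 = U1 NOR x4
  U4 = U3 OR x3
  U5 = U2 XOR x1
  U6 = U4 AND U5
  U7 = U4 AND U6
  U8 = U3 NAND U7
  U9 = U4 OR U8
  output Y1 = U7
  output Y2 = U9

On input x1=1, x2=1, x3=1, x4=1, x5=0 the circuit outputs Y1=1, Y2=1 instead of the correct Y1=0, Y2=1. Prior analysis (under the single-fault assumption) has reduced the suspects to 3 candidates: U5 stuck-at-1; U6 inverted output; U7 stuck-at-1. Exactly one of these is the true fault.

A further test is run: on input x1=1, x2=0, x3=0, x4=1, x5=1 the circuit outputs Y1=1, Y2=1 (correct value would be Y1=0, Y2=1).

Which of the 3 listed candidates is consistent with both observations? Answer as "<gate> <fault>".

U7 stuck-at-1

Evaluate each candidate on input x1=1, x2=0, x3=0, x4=1, x5=1:
  U5 stuck-at-1: U1=0, U2=1, U3=0, U4=0, U5=1 [stuck-at-1], U6=0, U7=0, U8=1, U9=1 → Y1=0, Y2=1 — eliminated
  U6 inverted output: U1=0, U2=1, U3=0, U4=0, U5=0, U6=1 [inverted output], U7=0, U8=1, U9=1 → Y1=0, Y2=1 — eliminated
  U7 stuck-at-1: U1=0, U2=1, U3=0, U4=0, U5=0, U6=0, U7=1 [stuck-at-1], U8=1, U9=1 → Y1=1, Y2=1 — matches
Only U7 stuck-at-1 reproduces the observed Y1=1, Y2=1.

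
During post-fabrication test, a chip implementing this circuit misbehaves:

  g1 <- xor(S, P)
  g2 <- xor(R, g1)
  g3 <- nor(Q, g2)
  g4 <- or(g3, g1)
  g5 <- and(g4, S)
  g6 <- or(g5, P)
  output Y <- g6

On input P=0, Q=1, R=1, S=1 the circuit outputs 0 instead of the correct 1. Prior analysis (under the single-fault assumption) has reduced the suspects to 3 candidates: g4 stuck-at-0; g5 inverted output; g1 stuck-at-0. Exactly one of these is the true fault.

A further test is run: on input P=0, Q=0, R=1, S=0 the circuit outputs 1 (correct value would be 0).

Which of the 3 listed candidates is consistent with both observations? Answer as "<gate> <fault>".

g5 inverted output

Evaluate each candidate on input P=0, Q=0, R=1, S=0:
  g4 stuck-at-0: g1=0, g2=1, g3=0, g4=0 [stuck-at-0], g5=0, g6=0 → 0 — eliminated
  g5 inverted output: g1=0, g2=1, g3=0, g4=0, g5=1 [inverted output], g6=1 → 1 — matches
  g1 stuck-at-0: g1=0 [stuck-at-0], g2=1, g3=0, g4=0, g5=0, g6=0 → 0 — eliminated
Only g5 inverted output reproduces the observed 1.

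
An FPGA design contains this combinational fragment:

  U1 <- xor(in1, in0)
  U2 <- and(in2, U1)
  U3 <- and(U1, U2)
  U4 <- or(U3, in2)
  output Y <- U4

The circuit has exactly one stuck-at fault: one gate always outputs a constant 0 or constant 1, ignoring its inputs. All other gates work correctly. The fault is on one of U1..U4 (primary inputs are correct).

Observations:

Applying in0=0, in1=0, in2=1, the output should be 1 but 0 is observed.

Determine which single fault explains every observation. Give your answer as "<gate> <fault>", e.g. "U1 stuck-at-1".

U4 stuck-at-0

Fault-free values for test 1 (in0=0, in1=0, in2=1): U1=0, U2=0, U3=0, U4=1, giving Y=1. Observed 0.
Test 1: faults giving observed 0 are {U4 stuck-at-0}.
Only U4 stuck-at-0 is consistent with every test.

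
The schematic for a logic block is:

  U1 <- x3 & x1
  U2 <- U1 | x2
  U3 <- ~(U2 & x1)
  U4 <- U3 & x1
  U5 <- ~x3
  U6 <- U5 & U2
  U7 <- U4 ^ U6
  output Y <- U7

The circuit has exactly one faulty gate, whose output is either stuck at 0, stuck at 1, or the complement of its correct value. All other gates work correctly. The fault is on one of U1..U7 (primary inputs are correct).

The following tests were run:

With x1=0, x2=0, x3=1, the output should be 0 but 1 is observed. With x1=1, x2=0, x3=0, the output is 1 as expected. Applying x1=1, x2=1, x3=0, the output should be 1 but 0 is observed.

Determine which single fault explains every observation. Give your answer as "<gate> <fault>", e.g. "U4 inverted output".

U4 stuck-at-1

Fault-free values for test 1 (x1=0, x2=0, x3=1): U1=0, U2=0, U3=1, U4=0, U5=0, U6=0, U7=0, giving Y=0. Observed 1.
Test 1: faults giving observed 1 are {U4 stuck-at-1, U4 inverted output, U6 stuck-at-1, U6 inverted output, U7 stuck-at-1, U7 inverted output}.
Test 2 (x1=1, x2=0, x3=0): fault-free U1=0, U2=0, U3=1, U4=1, U5=1, U6=0, U7=1 → 1; observed 1. Eliminates U4 inverted output, U6 stuck-at-1, U6 inverted output, U7 inverted output.
Test 3 (x1=1, x2=1, x3=0): fault-free U1=0, U2=1, U3=0, U4=0, U5=1, U6=1, U7=1 → 1; observed 0. Eliminates U7 stuck-at-1.
Only U4 stuck-at-1 is consistent with every test.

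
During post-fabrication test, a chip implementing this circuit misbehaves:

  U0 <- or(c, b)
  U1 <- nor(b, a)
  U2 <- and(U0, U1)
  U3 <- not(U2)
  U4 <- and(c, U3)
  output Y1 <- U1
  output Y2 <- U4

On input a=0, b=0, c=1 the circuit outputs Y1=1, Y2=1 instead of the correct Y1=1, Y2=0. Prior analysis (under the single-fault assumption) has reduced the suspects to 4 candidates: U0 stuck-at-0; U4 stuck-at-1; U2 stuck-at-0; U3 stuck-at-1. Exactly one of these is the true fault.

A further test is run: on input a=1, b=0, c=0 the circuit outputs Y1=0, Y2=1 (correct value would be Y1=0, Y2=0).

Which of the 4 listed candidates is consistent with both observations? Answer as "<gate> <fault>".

U4 stuck-at-1

Evaluate each candidate on input a=1, b=0, c=0:
  U0 stuck-at-0: U0=0 [stuck-at-0], U1=0, U2=0, U3=1, U4=0 → Y1=0, Y2=0 — eliminated
  U4 stuck-at-1: U0=0, U1=0, U2=0, U3=1, U4=1 [stuck-at-1] → Y1=0, Y2=1 — matches
  U2 stuck-at-0: U0=0, U1=0, U2=0 [stuck-at-0], U3=1, U4=0 → Y1=0, Y2=0 — eliminated
  U3 stuck-at-1: U0=0, U1=0, U2=0, U3=1 [stuck-at-1], U4=0 → Y1=0, Y2=0 — eliminated
Only U4 stuck-at-1 reproduces the observed Y1=0, Y2=1.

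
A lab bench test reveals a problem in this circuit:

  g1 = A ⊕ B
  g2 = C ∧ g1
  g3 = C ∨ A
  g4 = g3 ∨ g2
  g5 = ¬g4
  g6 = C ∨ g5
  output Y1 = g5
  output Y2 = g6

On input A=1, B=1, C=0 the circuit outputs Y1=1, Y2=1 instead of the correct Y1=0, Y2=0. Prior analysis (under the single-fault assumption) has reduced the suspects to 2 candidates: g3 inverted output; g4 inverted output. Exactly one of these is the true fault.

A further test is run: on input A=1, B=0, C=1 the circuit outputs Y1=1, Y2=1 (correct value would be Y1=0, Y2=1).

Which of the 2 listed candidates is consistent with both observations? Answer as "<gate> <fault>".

Evaluate each candidate on input A=1, B=0, C=1:
  g3 inverted output: g1=1, g2=1, g3=0 [inverted output], g4=1, g5=0, g6=1 → Y1=0, Y2=1 — eliminated
  g4 inverted output: g1=1, g2=1, g3=1, g4=0 [inverted output], g5=1, g6=1 → Y1=1, Y2=1 — matches
Only g4 inverted output reproduces the observed Y1=1, Y2=1.

g4 inverted output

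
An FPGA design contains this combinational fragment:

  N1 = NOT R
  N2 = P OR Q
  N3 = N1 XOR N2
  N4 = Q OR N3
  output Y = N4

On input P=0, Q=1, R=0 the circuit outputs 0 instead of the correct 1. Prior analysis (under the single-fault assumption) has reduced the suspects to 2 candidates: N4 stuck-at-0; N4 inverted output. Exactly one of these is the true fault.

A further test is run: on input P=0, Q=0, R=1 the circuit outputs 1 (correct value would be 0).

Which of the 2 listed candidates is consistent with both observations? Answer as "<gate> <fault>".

Evaluate each candidate on input P=0, Q=0, R=1:
  N4 stuck-at-0: N1=0, N2=0, N3=0, N4=0 [stuck-at-0] → 0 — eliminated
  N4 inverted output: N1=0, N2=0, N3=0, N4=1 [inverted output] → 1 — matches
Only N4 inverted output reproduces the observed 1.

N4 inverted output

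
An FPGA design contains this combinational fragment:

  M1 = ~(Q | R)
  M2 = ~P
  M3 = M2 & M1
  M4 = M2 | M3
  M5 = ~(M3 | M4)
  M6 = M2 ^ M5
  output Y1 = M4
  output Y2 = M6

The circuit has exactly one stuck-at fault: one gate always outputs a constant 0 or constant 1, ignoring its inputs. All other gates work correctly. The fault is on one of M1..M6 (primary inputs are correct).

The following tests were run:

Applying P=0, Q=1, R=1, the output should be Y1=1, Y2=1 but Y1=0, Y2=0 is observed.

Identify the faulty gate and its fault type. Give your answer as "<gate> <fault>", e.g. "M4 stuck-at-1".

Fault-free values for test 1 (P=0, Q=1, R=1): M1=0, M2=1, M3=0, M4=1, M5=0, M6=1, giving Y1=1, Y2=1. Observed Y1=0, Y2=0.
Test 1: faults giving observed Y1=0, Y2=0 are {M4 stuck-at-0}.
Only M4 stuck-at-0 is consistent with every test.

M4 stuck-at-0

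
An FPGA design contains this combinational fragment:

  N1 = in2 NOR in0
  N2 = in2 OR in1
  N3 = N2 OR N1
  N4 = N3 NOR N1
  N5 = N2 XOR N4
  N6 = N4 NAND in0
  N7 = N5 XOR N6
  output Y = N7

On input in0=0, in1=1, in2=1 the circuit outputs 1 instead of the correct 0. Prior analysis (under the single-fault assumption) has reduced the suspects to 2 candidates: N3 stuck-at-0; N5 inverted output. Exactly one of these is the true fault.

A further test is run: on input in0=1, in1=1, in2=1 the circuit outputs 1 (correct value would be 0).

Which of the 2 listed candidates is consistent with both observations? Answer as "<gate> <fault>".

Evaluate each candidate on input in0=1, in1=1, in2=1:
  N3 stuck-at-0: N1=0, N2=1, N3=0 [stuck-at-0], N4=1, N5=0, N6=0, N7=0 → 0 — eliminated
  N5 inverted output: N1=0, N2=1, N3=1, N4=0, N5=0 [inverted output], N6=1, N7=1 → 1 — matches
Only N5 inverted output reproduces the observed 1.

N5 inverted output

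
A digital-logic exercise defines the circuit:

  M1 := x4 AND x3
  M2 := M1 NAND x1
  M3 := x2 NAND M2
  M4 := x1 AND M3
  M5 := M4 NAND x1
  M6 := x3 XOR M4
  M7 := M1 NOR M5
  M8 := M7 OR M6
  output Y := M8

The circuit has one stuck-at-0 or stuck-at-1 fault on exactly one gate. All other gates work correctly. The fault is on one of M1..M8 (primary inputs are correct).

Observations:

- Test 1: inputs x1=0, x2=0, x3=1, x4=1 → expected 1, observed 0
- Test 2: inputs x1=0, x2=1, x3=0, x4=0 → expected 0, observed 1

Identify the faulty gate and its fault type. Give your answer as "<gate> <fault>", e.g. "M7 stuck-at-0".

Fault-free values for test 1 (x1=0, x2=0, x3=1, x4=1): M1=1, M2=1, M3=1, M4=0, M5=1, M6=1, M7=0, M8=1, giving Y=1. Observed 0.
Test 1: faults giving observed 0 are {M4 stuck-at-1, M6 stuck-at-0, M8 stuck-at-0}.
Test 2 (x1=0, x2=1, x3=0, x4=0): fault-free M1=0, M2=1, M3=0, M4=0, M5=1, M6=0, M7=0, M8=0 → 0; observed 1. Eliminates M6 stuck-at-0, M8 stuck-at-0.
Only M4 stuck-at-1 is consistent with every test.

M4 stuck-at-1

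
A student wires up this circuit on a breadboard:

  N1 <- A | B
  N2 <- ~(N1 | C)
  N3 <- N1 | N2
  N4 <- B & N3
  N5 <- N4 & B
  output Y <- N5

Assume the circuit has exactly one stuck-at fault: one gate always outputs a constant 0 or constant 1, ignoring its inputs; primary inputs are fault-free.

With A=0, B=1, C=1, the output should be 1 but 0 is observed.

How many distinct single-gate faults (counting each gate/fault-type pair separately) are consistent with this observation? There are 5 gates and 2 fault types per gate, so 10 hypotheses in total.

4

Fault-free: N1=1, N2=0, N3=1, N4=1, N5=1 → 1. Observed 0.
  N1 stuck-at-0: output 0 ✓
  N1 stuck-at-1: output 1 ✗
  N2 stuck-at-0: output 1 ✗
  N2 stuck-at-1: output 1 ✗
  N3 stuck-at-0: output 0 ✓
  N3 stuck-at-1: output 1 ✗
  N4 stuck-at-0: output 0 ✓
  N4 stuck-at-1: output 1 ✗
  N5 stuck-at-0: output 0 ✓
  N5 stuck-at-1: output 1 ✗
Consistent faults: {N1 stuck-at-0, N3 stuck-at-0, N4 stuck-at-0, N5 stuck-at-0} — 4 in all.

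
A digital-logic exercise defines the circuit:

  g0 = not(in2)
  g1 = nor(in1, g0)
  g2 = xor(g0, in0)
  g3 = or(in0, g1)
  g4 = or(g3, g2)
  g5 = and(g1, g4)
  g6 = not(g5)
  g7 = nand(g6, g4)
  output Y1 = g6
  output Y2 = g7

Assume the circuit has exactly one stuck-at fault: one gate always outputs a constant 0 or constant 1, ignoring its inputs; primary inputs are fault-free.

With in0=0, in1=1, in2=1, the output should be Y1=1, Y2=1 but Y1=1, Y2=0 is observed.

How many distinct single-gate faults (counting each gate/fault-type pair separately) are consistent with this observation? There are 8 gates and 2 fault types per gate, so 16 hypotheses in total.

5

Fault-free: g0=0, g1=0, g2=0, g3=0, g4=0, g5=0, g6=1, g7=1 → Y1=1, Y2=1. Observed Y1=1, Y2=0.
  g0: stuck-at-1 ✓; others ✗
  g1: none of the 2 fault types match ✗
  g2: stuck-at-1 ✓; others ✗
  g3: stuck-at-1 ✓; others ✗
  g4: stuck-at-1 ✓; others ✗
  g5: none of the 2 fault types match ✗
  g6: none of the 2 fault types match ✗
  g7: stuck-at-0 ✓; others ✗
Consistent faults: {g0 stuck-at-1, g2 stuck-at-1, g3 stuck-at-1, g4 stuck-at-1, g7 stuck-at-0} — 5 in all.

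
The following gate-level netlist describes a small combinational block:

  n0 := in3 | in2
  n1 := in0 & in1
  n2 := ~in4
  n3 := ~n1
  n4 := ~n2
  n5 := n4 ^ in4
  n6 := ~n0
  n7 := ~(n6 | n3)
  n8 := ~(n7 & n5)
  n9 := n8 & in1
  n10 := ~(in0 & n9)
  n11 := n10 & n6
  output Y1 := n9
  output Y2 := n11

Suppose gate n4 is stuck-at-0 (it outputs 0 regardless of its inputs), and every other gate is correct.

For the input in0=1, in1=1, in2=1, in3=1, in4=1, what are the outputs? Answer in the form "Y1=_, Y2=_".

Y1=0, Y2=0

Propagate with n4 forced: n0=1, n1=1, n2=0, n3=0, n4=0 [stuck-at-0], n5=1, n6=0, n7=1, n8=0, n9=0, n10=1, n11=0.
So the outputs are Y1=0, Y2=0. (Without the fault they would be Y1=1, Y2=0.)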